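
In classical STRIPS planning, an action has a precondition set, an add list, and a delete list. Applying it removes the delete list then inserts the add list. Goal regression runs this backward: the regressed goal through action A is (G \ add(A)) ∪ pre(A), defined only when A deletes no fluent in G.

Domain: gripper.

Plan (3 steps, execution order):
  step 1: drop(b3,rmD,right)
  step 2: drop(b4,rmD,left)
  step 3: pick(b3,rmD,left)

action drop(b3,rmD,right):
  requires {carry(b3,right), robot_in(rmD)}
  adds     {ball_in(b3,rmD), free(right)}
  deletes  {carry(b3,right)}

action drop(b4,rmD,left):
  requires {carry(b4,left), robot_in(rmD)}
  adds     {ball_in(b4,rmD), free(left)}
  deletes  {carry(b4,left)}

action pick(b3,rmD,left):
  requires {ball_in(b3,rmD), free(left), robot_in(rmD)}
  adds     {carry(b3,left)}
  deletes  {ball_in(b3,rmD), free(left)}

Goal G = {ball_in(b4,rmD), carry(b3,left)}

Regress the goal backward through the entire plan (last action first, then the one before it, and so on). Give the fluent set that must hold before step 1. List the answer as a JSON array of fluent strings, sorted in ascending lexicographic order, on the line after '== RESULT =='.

Regress step by step:
  through step 3 (pick(b3,rmD,left)): drop {carry(b3,left)}, keep {ball_in(b4,rmD)}, require {ball_in(b3,rmD), free(left), robot_in(rmD)}
    → {ball_in(b3,rmD), ball_in(b4,rmD), free(left), robot_in(rmD)}
  through step 2 (drop(b4,rmD,left)): drop {ball_in(b4,rmD), free(left)}, keep {ball_in(b3,rmD), robot_in(rmD)}, require {carry(b4,left), robot_in(rmD)}
    → {ball_in(b3,rmD), carry(b4,left), robot_in(rmD)}
  through step 1 (drop(b3,rmD,right)): drop {ball_in(b3,rmD)}, keep {carry(b4,left), robot_in(rmD)}, require {carry(b3,right), robot_in(rmD)}
    → {carry(b3,right), carry(b4,left), robot_in(rmD)}

== RESULT ==
["carry(b3,right)", "carry(b4,left)", "robot_in(rmD)"]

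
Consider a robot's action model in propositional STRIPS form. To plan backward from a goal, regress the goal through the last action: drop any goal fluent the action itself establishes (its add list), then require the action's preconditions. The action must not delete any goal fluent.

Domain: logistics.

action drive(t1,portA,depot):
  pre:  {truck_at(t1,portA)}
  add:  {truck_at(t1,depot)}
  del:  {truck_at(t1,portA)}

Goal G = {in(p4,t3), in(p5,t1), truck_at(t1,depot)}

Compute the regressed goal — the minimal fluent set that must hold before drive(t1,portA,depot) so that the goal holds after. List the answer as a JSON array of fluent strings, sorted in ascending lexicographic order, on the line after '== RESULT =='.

Regress:
  G ∩ del = {}  (empty — regression defined)
  G \ add = {in(p4,t3), in(p5,t1), truck_at(t1,depot)} \ {truck_at(t1,depot)} = {in(p4,t3), in(p5,t1)}
  ∪ pre   = {in(p4,t3), in(p5,t1)} ∪ {truck_at(t1,portA)}
          = {in(p4,t3), in(p5,t1), truck_at(t1,portA)}

== RESULT ==
["in(p4,t3)", "in(p5,t1)", "truck_at(t1,portA)"]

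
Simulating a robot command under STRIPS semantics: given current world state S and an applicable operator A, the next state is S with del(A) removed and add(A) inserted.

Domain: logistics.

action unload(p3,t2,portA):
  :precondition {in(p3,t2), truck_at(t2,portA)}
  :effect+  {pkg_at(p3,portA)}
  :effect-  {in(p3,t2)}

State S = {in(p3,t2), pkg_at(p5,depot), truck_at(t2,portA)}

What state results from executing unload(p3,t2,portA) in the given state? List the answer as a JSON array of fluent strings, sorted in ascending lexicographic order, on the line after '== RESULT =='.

Compute (S \ del) ∪ add:
  pre ⊆ S: {in(p3,t2), truck_at(t2,portA)} ⊆ S  — applicable
  S \ del = {pkg_at(p5,depot), truck_at(t2,portA)}
  ∪ add   = {pkg_at(p3,portA), pkg_at(p5,depot), truck_at(t2,portA)}

== RESULT ==
["pkg_at(p3,portA)", "pkg_at(p5,depot)", "truck_at(t2,portA)"]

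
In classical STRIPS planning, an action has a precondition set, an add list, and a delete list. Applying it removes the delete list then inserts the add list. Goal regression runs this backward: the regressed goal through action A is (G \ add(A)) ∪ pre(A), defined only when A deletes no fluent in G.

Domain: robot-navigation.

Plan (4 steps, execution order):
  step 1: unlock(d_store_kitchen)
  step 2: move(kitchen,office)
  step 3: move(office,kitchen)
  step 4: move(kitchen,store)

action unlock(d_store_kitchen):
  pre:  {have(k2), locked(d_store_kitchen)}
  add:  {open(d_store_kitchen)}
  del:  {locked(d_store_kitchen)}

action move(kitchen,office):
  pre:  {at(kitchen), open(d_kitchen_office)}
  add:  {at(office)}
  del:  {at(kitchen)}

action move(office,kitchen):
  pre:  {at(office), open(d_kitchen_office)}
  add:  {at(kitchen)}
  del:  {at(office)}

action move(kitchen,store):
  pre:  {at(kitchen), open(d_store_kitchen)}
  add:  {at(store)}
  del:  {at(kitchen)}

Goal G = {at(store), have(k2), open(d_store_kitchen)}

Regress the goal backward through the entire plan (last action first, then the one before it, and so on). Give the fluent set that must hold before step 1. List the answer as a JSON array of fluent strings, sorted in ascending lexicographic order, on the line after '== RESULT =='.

Regress step by step:
  through step 4 (move(kitchen,store)): drop {at(store)}, keep {have(k2), open(d_store_kitchen)}, require {at(kitchen), open(d_store_kitchen)}
    → {at(kitchen), have(k2), open(d_store_kitchen)}
  through step 3 (move(office,kitchen)): drop {at(kitchen)}, keep {have(k2), open(d_store_kitchen)}, require {at(office), open(d_kitchen_office)}
    → {at(office), have(k2), open(d_kitchen_office), open(d_store_kitchen)}
  through step 2 (move(kitchen,office)): drop {at(office)}, keep {have(k2), open(d_kitchen_office), open(d_store_kitchen)}, require {at(kitchen), open(d_kitchen_office)}
    → {at(kitchen), have(k2), open(d_kitchen_office), open(d_store_kitchen)}
  through step 1 (unlock(d_store_kitchen)): drop {open(d_store_kitchen)}, keep {at(kitchen), have(k2), open(d_kitchen_office)}, require {have(k2), locked(d_store_kitchen)}
    → {at(kitchen), have(k2), locked(d_store_kitchen), open(d_kitchen_office)}

== RESULT ==
["at(kitchen)", "have(k2)", "locked(d_store_kitchen)", "open(d_kitchen_office)"]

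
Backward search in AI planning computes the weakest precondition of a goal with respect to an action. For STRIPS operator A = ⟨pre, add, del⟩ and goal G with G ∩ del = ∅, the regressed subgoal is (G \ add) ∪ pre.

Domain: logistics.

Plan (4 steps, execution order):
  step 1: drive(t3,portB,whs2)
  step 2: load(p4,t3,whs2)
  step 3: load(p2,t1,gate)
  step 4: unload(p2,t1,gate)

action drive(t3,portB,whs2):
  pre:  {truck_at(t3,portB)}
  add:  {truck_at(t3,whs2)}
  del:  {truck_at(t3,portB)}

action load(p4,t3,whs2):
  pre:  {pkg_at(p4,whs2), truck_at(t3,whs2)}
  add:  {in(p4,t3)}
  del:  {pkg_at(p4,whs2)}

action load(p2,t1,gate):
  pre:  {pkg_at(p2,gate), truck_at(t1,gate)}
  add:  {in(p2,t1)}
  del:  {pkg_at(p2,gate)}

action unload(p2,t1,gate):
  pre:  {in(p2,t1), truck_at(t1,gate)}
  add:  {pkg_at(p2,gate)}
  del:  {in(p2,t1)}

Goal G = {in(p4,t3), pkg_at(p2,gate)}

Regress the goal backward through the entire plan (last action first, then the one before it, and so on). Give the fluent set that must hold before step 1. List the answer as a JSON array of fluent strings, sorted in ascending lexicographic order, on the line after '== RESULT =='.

Regress step by step:
  through step 4 (unload(p2,t1,gate)): drop {pkg_at(p2,gate)}, keep {in(p4,t3)}, require {in(p2,t1), truck_at(t1,gate)}
    → {in(p2,t1), in(p4,t3), truck_at(t1,gate)}
  through step 3 (load(p2,t1,gate)): drop {in(p2,t1)}, keep {in(p4,t3), truck_at(t1,gate)}, require {pkg_at(p2,gate), truck_at(t1,gate)}
    → {in(p4,t3), pkg_at(p2,gate), truck_at(t1,gate)}
  through step 2 (load(p4,t3,whs2)): drop {in(p4,t3)}, keep {pkg_at(p2,gate), truck_at(t1,gate)}, require {pkg_at(p4,whs2), truck_at(t3,whs2)}
    → {pkg_at(p2,gate), pkg_at(p4,whs2), truck_at(t1,gate), truck_at(t3,whs2)}
  through step 1 (drive(t3,portB,whs2)): drop {truck_at(t3,whs2)}, keep {pkg_at(p2,gate), pkg_at(p4,whs2), truck_at(t1,gate)}, require {truck_at(t3,portB)}
    → {pkg_at(p2,gate), pkg_at(p4,whs2), truck_at(t1,gate), truck_at(t3,portB)}

== RESULT ==
["pkg_at(p2,gate)", "pkg_at(p4,whs2)", "truck_at(t1,gate)", "truck_at(t3,portB)"]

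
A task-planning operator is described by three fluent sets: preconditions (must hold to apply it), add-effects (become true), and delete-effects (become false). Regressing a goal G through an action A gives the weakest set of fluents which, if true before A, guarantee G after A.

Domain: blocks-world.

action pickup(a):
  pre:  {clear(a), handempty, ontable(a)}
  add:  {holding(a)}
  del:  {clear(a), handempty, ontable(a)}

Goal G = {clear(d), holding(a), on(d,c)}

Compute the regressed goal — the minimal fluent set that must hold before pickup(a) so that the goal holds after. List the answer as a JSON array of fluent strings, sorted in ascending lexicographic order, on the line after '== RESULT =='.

Regress:
  G ∩ del = {}  (empty — regression defined)
  G \ add = {clear(d), holding(a), on(d,c)} \ {holding(a)} = {clear(d), on(d,c)}
  ∪ pre   = {clear(d), on(d,c)} ∪ {clear(a), handempty, ontable(a)}
          = {clear(a), clear(d), handempty, on(d,c), ontable(a)}

== RESULT ==
["clear(a)", "clear(d)", "handempty", "on(d,c)", "ontable(a)"]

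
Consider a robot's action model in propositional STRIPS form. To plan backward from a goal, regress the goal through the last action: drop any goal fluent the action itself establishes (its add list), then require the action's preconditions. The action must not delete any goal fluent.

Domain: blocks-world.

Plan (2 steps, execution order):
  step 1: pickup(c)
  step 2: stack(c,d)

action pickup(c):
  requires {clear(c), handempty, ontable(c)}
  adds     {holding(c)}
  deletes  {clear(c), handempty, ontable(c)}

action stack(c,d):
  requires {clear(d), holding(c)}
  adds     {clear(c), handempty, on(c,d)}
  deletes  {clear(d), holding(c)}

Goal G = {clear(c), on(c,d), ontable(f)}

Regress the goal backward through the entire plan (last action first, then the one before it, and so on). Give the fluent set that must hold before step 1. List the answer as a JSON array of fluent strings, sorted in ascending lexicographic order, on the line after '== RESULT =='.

Work backward from the goal:
  through step 2 (stack(c,d)): drop {clear(c), on(c,d)}, keep {ontable(f)}, require {clear(d), holding(c)}
    → {clear(d), holding(c), ontable(f)}
  through step 1 (pickup(c)): drop {holding(c)}, keep {clear(d), ontable(f)}, require {clear(c), handempty, ontable(c)}
    → {clear(c), clear(d), handempty, ontable(c), ontable(f)}

== RESULT ==
["clear(c)", "clear(d)", "handempty", "ontable(c)", "ontable(f)"]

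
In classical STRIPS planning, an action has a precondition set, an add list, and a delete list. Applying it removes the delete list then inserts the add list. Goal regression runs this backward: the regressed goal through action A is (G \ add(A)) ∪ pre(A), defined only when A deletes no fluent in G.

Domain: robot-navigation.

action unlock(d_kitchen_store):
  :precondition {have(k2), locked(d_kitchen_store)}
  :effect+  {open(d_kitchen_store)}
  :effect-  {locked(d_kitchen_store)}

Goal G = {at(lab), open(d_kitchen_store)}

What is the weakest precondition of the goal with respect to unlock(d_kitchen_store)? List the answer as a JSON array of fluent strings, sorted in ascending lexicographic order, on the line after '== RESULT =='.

Regress:
  G ∩ del = {}  (empty — regression defined)
  G \ add = {at(lab), open(d_kitchen_store)} \ {open(d_kitchen_store)} = {at(lab)}
  ∪ pre   = {at(lab)} ∪ {have(k2), locked(d_kitchen_store)}
          = {at(lab), have(k2), locked(d_kitchen_store)}

== RESULT ==
["at(lab)", "have(k2)", "locked(d_kitchen_store)"]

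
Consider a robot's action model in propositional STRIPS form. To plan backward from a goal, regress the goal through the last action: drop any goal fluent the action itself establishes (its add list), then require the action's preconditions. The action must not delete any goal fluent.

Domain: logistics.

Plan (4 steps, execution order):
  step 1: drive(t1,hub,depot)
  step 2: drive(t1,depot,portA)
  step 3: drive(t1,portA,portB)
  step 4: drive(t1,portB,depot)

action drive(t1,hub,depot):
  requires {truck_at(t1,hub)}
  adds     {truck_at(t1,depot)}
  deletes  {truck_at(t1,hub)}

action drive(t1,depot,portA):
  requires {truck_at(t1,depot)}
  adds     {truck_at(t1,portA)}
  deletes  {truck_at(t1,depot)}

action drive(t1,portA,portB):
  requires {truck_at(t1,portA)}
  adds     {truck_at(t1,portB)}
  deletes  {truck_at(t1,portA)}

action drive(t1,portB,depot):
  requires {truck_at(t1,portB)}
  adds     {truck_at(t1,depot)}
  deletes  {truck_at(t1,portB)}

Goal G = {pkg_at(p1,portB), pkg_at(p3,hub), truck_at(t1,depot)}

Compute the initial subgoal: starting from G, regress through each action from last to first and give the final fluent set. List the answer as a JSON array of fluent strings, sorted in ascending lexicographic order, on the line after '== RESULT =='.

Regress step by step:
  through step 4 (drive(t1,portB,depot)): drop {truck_at(t1,depot)}, keep {pkg_at(p1,portB), pkg_at(p3,hub)}, require {truck_at(t1,portB)}
    → {pkg_at(p1,portB), pkg_at(p3,hub), truck_at(t1,portB)}
  through step 3 (drive(t1,portA,portB)): drop {truck_at(t1,portB)}, keep {pkg_at(p1,portB), pkg_at(p3,hub)}, require {truck_at(t1,portA)}
    → {pkg_at(p1,portB), pkg_at(p3,hub), truck_at(t1,portA)}
  through step 2 (drive(t1,depot,portA)): drop {truck_at(t1,portA)}, keep {pkg_at(p1,portB), pkg_at(p3,hub)}, require {truck_at(t1,depot)}
    → {pkg_at(p1,portB), pkg_at(p3,hub), truck_at(t1,depot)}
  through step 1 (drive(t1,hub,depot)): drop {truck_at(t1,depot)}, keep {pkg_at(p1,portB), pkg_at(p3,hub)}, require {truck_at(t1,hub)}
    → {pkg_at(p1,portB), pkg_at(p3,hub), truck_at(t1,hub)}

== RESULT ==
["pkg_at(p1,portB)", "pkg_at(p3,hub)", "truck_at(t1,hub)"]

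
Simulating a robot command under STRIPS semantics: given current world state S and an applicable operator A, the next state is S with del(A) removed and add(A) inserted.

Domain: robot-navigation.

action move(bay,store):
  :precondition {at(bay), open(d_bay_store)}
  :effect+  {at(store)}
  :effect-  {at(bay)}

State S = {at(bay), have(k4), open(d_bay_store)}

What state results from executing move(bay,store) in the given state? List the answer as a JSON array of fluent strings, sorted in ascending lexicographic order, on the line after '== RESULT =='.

Compute (S \ del) ∪ add:
  pre ⊆ S: {at(bay), open(d_bay_store)} ⊆ S  — applicable
  S \ del = {have(k4), open(d_bay_store)}
  ∪ add   = {at(store), have(k4), open(d_bay_store)}

== RESULT ==
["at(store)", "have(k4)", "open(d_bay_store)"]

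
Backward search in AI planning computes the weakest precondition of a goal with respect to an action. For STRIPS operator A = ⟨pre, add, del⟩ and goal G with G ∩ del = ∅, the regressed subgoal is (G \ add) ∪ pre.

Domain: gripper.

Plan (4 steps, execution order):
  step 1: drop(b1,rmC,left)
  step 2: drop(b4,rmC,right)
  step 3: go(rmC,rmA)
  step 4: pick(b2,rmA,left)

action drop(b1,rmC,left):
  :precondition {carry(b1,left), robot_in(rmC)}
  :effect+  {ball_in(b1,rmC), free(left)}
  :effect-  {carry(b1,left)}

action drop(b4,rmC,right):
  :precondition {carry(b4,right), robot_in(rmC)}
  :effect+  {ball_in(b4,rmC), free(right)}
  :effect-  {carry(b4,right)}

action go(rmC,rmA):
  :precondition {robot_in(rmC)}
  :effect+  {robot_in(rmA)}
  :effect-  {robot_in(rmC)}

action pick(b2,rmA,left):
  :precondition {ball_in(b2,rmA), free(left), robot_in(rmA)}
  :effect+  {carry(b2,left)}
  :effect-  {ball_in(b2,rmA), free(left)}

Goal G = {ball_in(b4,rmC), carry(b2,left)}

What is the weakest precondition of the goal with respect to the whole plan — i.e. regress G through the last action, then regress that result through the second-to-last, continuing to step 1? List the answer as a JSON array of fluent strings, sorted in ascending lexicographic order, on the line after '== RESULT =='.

Work backward from the goal:
  through step 4 (pick(b2,rmA,left)): drop {carry(b2,left)}, keep {ball_in(b4,rmC)}, require {ball_in(b2,rmA), free(left), robot_in(rmA)}
    → {ball_in(b2,rmA), ball_in(b4,rmC), free(left), robot_in(rmA)}
  through step 3 (go(rmC,rmA)): drop {robot_in(rmA)}, keep {ball_in(b2,rmA), ball_in(b4,rmC), free(left)}, require {robot_in(rmC)}
    → {ball_in(b2,rmA), ball_in(b4,rmC), free(left), robot_in(rmC)}
  through step 2 (drop(b4,rmC,right)): drop {ball_in(b4,rmC)}, keep {ball_in(b2,rmA), free(left), robot_in(rmC)}, require {carry(b4,right), robot_in(rmC)}
    → {ball_in(b2,rmA), carry(b4,right), free(left), robot_in(rmC)}
  through step 1 (drop(b1,rmC,left)): drop {free(left)}, keep {ball_in(b2,rmA), carry(b4,right), robot_in(rmC)}, require {carry(b1,left), robot_in(rmC)}
    → {ball_in(b2,rmA), carry(b1,left), carry(b4,right), robot_in(rmC)}

== RESULT ==
["ball_in(b2,rmA)", "carry(b1,left)", "carry(b4,right)", "robot_in(rmC)"]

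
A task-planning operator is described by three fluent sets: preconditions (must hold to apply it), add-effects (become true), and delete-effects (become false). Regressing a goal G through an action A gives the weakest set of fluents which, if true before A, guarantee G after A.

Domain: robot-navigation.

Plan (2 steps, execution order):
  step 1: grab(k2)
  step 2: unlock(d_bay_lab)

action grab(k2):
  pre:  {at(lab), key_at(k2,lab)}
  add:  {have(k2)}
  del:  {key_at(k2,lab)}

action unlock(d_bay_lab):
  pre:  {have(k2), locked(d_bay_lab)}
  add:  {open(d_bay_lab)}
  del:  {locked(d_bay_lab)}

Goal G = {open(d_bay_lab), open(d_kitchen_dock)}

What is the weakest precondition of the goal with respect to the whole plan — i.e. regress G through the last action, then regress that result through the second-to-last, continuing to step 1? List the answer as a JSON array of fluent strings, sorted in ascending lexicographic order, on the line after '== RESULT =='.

Regress step by step:
  through step 2 (unlock(d_bay_lab)): drop {open(d_bay_lab)}, keep {open(d_kitchen_dock)}, require {have(k2), locked(d_bay_lab)}
    → {have(k2), locked(d_bay_lab), open(d_kitchen_dock)}
  through step 1 (grab(k2)): drop {have(k2)}, keep {locked(d_bay_lab), open(d_kitchen_dock)}, require {at(lab), key_at(k2,lab)}
    → {at(lab), key_at(k2,lab), locked(d_bay_lab), open(d_kitchen_dock)}

== RESULT ==
["at(lab)", "key_at(k2,lab)", "locked(d_bay_lab)", "open(d_kitchen_dock)"]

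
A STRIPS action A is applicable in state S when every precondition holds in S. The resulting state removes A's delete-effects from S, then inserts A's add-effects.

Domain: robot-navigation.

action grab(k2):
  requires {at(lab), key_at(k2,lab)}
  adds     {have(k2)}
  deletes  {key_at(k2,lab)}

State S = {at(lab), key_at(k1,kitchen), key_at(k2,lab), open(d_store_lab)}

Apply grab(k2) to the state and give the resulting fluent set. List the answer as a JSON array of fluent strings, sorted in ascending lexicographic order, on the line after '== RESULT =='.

Progress:
  pre ⊆ S: {at(lab), key_at(k2,lab)} ⊆ S  — applicable
  S \ del = {at(lab), key_at(k1,kitchen), open(d_store_lab)}
  ∪ add   = {at(lab), have(k2), key_at(k1,kitchen), open(d_store_lab)}

== RESULT ==
["at(lab)", "have(k2)", "key_at(k1,kitchen)", "open(d_store_lab)"]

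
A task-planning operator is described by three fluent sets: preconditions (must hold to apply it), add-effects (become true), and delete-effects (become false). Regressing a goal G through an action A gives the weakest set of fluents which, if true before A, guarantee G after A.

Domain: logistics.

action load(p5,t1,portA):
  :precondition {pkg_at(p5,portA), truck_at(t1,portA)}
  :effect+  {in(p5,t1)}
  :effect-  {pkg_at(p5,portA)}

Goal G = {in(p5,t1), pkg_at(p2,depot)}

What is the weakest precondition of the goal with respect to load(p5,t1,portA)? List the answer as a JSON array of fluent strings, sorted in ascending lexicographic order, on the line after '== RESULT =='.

Compute (G \ add) ∪ pre:
  G ∩ del = {}  (empty — regression defined)
  G \ add = {in(p5,t1), pkg_at(p2,depot)} \ {in(p5,t1)} = {pkg_at(p2,depot)}
  ∪ pre   = {pkg_at(p2,depot)} ∪ {pkg_at(p5,portA), truck_at(t1,portA)}
          = {pkg_at(p2,depot), pkg_at(p5,portA), truck_at(t1,portA)}

== RESULT ==
["pkg_at(p2,depot)", "pkg_at(p5,portA)", "truck_at(t1,portA)"]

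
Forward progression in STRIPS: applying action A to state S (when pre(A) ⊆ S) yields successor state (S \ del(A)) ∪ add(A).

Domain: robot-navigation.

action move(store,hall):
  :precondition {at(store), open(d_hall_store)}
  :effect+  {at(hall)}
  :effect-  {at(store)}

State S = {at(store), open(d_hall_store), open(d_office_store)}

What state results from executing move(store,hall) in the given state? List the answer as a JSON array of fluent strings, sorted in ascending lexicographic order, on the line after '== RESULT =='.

Compute (S \ del) ∪ add:
  pre ⊆ S: {at(store), open(d_hall_store)} ⊆ S  — applicable
  S \ del = {open(d_hall_store), open(d_office_store)}
  ∪ add   = {at(hall), open(d_hall_store), open(d_office_store)}

== RESULT ==
["at(hall)", "open(d_hall_store)", "open(d_office_store)"]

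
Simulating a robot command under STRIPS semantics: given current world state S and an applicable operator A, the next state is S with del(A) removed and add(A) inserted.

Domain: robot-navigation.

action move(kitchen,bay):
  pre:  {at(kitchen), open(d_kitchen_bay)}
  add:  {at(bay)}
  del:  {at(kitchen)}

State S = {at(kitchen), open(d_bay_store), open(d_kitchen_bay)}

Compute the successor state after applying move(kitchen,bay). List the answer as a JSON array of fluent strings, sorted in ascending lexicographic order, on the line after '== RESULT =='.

Compute (S \ del) ∪ add:
  pre ⊆ S: {at(kitchen), open(d_kitchen_bay)} ⊆ S  — applicable
  S \ del = {open(d_bay_store), open(d_kitchen_bay)}
  ∪ add   = {at(bay), open(d_bay_store), open(d_kitchen_bay)}

== RESULT ==
["at(bay)", "open(d_bay_store)", "open(d_kitchen_bay)"]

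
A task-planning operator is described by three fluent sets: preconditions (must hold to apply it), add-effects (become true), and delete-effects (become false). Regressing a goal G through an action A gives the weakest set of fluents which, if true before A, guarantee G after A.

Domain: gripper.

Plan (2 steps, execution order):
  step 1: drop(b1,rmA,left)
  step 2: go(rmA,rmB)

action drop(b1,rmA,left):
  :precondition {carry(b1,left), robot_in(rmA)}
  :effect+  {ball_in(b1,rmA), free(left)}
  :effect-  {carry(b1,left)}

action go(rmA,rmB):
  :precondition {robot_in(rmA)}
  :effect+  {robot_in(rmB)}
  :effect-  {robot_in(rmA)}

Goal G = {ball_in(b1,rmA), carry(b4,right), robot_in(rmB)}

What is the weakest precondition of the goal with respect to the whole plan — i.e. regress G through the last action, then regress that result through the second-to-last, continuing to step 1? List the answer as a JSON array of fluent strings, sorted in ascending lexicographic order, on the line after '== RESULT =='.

Work backward from the goal:
  through step 2 (go(rmA,rmB)): drop {robot_in(rmB)}, keep {ball_in(b1,rmA), carry(b4,right)}, require {robot_in(rmA)}
    → {ball_in(b1,rmA), carry(b4,right), robot_in(rmA)}
  through step 1 (drop(b1,rmA,left)): drop {ball_in(b1,rmA)}, keep {carry(b4,right), robot_in(rmA)}, require {carry(b1,left), robot_in(rmA)}
    → {carry(b1,left), carry(b4,right), robot_in(rmA)}

== RESULT ==
["carry(b1,left)", "carry(b4,right)", "robot_in(rmA)"]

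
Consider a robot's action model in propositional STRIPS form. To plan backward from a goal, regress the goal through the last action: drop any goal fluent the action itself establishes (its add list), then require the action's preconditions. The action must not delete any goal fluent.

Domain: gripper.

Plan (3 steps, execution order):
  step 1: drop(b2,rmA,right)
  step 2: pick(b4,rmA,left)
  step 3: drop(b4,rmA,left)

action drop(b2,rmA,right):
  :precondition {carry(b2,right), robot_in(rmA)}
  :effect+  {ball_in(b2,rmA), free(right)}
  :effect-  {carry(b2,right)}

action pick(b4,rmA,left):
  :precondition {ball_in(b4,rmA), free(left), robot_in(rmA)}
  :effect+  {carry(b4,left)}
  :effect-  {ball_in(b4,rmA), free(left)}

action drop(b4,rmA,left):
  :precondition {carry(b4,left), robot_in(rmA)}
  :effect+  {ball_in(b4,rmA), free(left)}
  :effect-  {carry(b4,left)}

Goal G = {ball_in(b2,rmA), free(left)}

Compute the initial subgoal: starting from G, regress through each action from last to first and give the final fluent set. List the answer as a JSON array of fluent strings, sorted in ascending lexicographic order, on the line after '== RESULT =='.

Regress step by step:
  through step 3 (drop(b4,rmA,left)): drop {free(left)}, keep {ball_in(b2,rmA)}, require {carry(b4,left), robot_in(rmA)}
    → {ball_in(b2,rmA), carry(b4,left), robot_in(rmA)}
  through step 2 (pick(b4,rmA,left)): drop {carry(b4,left)}, keep {ball_in(b2,rmA), robot_in(rmA)}, require {ball_in(b4,rmA), free(left), robot_in(rmA)}
    → {ball_in(b2,rmA), ball_in(b4,rmA), free(left), robot_in(rmA)}
  through step 1 (drop(b2,rmA,right)): drop {ball_in(b2,rmA)}, keep {ball_in(b4,rmA), free(left), robot_in(rmA)}, require {carry(b2,right), robot_in(rmA)}
    → {ball_in(b4,rmA), carry(b2,right), free(left), robot_in(rmA)}

== RESULT ==
["ball_in(b4,rmA)", "carry(b2,right)", "free(left)", "robot_in(rmA)"]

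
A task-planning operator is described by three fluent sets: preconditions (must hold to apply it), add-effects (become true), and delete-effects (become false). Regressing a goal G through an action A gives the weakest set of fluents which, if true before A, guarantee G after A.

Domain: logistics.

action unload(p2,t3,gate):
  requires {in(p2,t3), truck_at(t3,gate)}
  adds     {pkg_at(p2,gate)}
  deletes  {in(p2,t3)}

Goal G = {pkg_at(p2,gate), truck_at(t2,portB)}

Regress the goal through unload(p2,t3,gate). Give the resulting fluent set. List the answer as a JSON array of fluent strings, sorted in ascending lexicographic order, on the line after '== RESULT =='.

Regress:
  G ∩ del = {}  (empty — regression defined)
  G \ add = {pkg_at(p2,gate), truck_at(t2,portB)} \ {pkg_at(p2,gate)} = {truck_at(t2,portB)}
  ∪ pre   = {truck_at(t2,portB)} ∪ {in(p2,t3), truck_at(t3,gate)}
          = {in(p2,t3), truck_at(t2,portB), truck_at(t3,gate)}

== RESULT ==
["in(p2,t3)", "truck_at(t2,portB)", "truck_at(t3,gate)"]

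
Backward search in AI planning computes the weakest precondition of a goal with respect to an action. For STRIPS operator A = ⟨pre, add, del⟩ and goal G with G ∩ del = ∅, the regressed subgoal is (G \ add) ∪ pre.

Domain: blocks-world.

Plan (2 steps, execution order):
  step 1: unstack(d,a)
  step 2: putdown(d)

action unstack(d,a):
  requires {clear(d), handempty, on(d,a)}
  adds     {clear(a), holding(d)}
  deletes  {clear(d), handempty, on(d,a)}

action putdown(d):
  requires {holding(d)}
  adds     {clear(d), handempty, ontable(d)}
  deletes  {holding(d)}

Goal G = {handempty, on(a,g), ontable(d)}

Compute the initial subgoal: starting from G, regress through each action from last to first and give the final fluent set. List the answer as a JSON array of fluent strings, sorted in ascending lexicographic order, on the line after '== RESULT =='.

Regress step by step:
  through step 2 (putdown(d)): drop {handempty, ontable(d)}, keep {on(a,g)}, require {holding(d)}
    → {holding(d), on(a,g)}
  through step 1 (unstack(d,a)): drop {holding(d)}, keep {on(a,g)}, require {clear(d), handempty, on(d,a)}
    → {clear(d), handempty, on(a,g), on(d,a)}

== RESULT ==
["clear(d)", "handempty", "on(a,g)", "on(d,a)"]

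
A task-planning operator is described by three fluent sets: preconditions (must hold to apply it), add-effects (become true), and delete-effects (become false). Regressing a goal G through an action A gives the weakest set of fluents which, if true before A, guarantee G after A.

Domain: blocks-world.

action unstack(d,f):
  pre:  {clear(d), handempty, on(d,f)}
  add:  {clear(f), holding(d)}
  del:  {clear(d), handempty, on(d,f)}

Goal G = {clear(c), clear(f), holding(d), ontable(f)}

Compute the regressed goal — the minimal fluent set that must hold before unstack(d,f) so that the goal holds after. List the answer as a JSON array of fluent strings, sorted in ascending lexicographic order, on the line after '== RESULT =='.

Compute (G \ add) ∪ pre:
  G ∩ del = {}  (empty — regression defined)
  G \ add = {clear(c), clear(f), holding(d), ontable(f)} \ {clear(f), holding(d)} = {clear(c), ontable(f)}
  ∪ pre   = {clear(c), ontable(f)} ∪ {clear(d), handempty, on(d,f)}
          = {clear(c), clear(d), handempty, on(d,f), ontable(f)}

== RESULT ==
["clear(c)", "clear(d)", "handempty", "on(d,f)", "ontable(f)"]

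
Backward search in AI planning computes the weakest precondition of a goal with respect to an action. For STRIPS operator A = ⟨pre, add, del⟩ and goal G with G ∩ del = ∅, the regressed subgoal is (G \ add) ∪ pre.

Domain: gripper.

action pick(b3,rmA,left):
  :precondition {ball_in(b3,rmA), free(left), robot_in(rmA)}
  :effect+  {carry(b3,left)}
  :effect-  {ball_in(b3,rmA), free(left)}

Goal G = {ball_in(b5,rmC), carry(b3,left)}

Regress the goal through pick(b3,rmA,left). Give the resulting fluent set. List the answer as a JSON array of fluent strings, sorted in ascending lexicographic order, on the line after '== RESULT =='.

Regress:
  G ∩ del = {}  (empty — regression defined)
  G \ add = {ball_in(b5,rmC), carry(b3,left)} \ {carry(b3,left)} = {ball_in(b5,rmC)}
  ∪ pre   = {ball_in(b5,rmC)} ∪ {ball_in(b3,rmA), free(left), robot_in(rmA)}
          = {ball_in(b3,rmA), ball_in(b5,rmC), free(left), robot_in(rmA)}

== RESULT ==
["ball_in(b3,rmA)", "ball_in(b5,rmC)", "free(left)", "robot_in(rmA)"]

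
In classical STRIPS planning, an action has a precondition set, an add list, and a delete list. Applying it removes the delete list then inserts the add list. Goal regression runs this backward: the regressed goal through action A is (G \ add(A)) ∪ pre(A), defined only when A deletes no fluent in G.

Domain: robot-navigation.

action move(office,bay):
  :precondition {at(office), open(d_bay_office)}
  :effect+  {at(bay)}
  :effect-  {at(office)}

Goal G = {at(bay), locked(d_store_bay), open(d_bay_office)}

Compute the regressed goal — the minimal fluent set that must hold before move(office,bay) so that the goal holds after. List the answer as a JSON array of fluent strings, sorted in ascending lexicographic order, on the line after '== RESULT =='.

Compute (G \ add) ∪ pre:
  G ∩ del = {}  (empty — regression defined)
  G \ add = {at(bay), locked(d_store_bay), open(d_bay_office)} \ {at(bay)} = {locked(d_store_bay), open(d_bay_office)}
  ∪ pre   = {locked(d_store_bay), open(d_bay_office)} ∪ {at(office), open(d_bay_office)}
          = {at(office), locked(d_store_bay), open(d_bay_office)}

== RESULT ==
["at(office)", "locked(d_store_bay)", "open(d_bay_office)"]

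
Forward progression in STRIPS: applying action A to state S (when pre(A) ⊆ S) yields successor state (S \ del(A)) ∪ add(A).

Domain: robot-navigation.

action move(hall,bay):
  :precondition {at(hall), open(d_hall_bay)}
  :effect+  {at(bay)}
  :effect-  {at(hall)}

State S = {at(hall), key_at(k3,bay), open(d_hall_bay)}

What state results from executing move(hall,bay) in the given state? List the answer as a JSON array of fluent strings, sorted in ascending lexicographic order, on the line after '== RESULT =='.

Progress:
  pre ⊆ S: {at(hall), open(d_hall_bay)} ⊆ S  — applicable
  S \ del = {key_at(k3,bay), open(d_hall_bay)}
  ∪ add   = {at(bay), key_at(k3,bay), open(d_hall_bay)}

== RESULT ==
["at(bay)", "key_at(k3,bay)", "open(d_hall_bay)"]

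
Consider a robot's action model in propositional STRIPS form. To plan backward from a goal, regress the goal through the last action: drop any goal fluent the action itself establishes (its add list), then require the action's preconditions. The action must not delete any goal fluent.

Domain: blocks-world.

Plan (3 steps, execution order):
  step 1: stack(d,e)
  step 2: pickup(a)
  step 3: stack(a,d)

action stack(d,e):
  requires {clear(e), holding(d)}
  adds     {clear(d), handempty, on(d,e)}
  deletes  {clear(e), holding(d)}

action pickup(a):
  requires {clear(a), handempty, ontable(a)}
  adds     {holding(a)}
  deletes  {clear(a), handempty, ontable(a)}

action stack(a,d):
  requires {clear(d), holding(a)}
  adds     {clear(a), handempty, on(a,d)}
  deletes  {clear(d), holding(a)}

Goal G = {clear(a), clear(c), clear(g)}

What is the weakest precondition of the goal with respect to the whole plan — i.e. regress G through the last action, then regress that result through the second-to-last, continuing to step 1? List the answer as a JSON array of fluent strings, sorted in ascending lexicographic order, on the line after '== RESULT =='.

Work backward from the goal:
  through step 3 (stack(a,d)): drop {clear(a)}, keep {clear(c), clear(g)}, require {clear(d), holding(a)}
    → {clear(c), clear(d), clear(g), holding(a)}
  through step 2 (pickup(a)): drop {holding(a)}, keep {clear(c), clear(d), clear(g)}, require {clear(a), handempty, ontable(a)}
    → {clear(a), clear(c), clear(d), clear(g), handempty, ontable(a)}
  through step 1 (stack(d,e)): drop {clear(d), handempty}, keep {clear(a), clear(c), clear(g), ontable(a)}, require {clear(e), holding(d)}
    → {clear(a), clear(c), clear(e), clear(g), holding(d), ontable(a)}

== RESULT ==
["clear(a)", "clear(c)", "clear(e)", "clear(g)", "holding(d)", "ontable(a)"]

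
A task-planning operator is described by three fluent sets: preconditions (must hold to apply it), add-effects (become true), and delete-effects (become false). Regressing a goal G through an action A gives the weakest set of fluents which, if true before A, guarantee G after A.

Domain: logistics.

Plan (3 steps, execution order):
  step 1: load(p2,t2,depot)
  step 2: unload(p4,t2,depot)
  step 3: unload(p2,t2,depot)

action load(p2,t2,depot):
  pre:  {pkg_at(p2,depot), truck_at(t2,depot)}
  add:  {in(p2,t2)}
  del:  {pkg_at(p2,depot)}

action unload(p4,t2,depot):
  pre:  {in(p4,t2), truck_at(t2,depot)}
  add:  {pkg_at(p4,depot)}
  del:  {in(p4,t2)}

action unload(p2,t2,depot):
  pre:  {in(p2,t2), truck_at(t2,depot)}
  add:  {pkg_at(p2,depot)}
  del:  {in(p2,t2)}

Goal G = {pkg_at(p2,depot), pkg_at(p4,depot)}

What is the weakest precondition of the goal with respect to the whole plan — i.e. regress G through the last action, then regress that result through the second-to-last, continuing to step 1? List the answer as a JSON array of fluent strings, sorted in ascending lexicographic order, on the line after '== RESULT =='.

Work backward from the goal:
  through step 3 (unload(p2,t2,depot)): drop {pkg_at(p2,depot)}, keep {pkg_at(p4,depot)}, require {in(p2,t2), truck_at(t2,depot)}
    → {in(p2,t2), pkg_at(p4,depot), truck_at(t2,depot)}
  through step 2 (unload(p4,t2,depot)): drop {pkg_at(p4,depot)}, keep {in(p2,t2), truck_at(t2,depot)}, require {in(p4,t2), truck_at(t2,depot)}
    → {in(p2,t2), in(p4,t2), truck_at(t2,depot)}
  through step 1 (load(p2,t2,depot)): drop {in(p2,t2)}, keep {in(p4,t2), truck_at(t2,depot)}, require {pkg_at(p2,depot), truck_at(t2,depot)}
    → {in(p4,t2), pkg_at(p2,depot), truck_at(t2,depot)}

== RESULT ==
["in(p4,t2)", "pkg_at(p2,depot)", "truck_at(t2,depot)"]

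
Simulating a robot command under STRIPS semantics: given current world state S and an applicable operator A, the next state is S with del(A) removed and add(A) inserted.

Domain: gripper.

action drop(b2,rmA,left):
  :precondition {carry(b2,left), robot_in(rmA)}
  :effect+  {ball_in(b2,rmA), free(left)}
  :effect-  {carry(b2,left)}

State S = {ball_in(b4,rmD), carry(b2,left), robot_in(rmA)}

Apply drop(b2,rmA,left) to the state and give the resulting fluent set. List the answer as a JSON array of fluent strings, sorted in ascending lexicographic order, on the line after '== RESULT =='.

Progress:
  pre ⊆ S: {carry(b2,left), robot_in(rmA)} ⊆ S  — applicable
  S \ del = {ball_in(b4,rmD), robot_in(rmA)}
  ∪ add   = {ball_in(b2,rmA), ball_in(b4,rmD), free(left), robot_in(rmA)}

== RESULT ==
["ball_in(b2,rmA)", "ball_in(b4,rmD)", "free(left)", "robot_in(rmA)"]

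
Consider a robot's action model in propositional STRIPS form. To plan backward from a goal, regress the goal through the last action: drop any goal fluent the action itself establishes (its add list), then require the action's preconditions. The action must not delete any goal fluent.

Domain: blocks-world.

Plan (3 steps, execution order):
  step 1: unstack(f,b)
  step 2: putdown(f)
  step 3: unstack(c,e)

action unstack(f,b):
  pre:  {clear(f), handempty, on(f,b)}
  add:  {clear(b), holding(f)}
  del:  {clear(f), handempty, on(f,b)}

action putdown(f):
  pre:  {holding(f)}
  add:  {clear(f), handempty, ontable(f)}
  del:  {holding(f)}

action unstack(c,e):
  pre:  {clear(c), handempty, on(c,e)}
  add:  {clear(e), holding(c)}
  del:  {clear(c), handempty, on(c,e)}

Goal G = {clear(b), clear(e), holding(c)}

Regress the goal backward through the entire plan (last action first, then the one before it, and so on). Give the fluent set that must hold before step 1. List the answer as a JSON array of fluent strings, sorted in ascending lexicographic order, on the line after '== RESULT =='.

Work backward from the goal:
  through step 3 (unstack(c,e)): drop {clear(e), holding(c)}, keep {clear(b)}, require {clear(c), handempty, on(c,e)}
    → {clear(b), clear(c), handempty, on(c,e)}
  through step 2 (putdown(f)): drop {handempty}, keep {clear(b), clear(c), on(c,e)}, require {holding(f)}
    → {clear(b), clear(c), holding(f), on(c,e)}
  through step 1 (unstack(f,b)): drop {clear(b), holding(f)}, keep {clear(c), on(c,e)}, require {clear(f), handempty, on(f,b)}
    → {clear(c), clear(f), handempty, on(c,e), on(f,b)}

== RESULT ==
["clear(c)", "clear(f)", "handempty", "on(c,e)", "on(f,b)"]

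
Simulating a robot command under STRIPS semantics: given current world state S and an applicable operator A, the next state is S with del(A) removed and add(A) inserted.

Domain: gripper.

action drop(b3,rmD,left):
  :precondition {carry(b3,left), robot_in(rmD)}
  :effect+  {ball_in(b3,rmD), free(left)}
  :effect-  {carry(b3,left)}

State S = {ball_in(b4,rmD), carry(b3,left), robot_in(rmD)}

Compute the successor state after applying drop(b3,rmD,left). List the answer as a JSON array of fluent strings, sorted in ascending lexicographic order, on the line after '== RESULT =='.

Compute (S \ del) ∪ add:
  pre ⊆ S: {carry(b3,left), robot_in(rmD)} ⊆ S  — applicable
  S \ del = {ball_in(b4,rmD), robot_in(rmD)}
  ∪ add   = {ball_in(b3,rmD), ball_in(b4,rmD), free(left), robot_in(rmD)}

== RESULT ==
["ball_in(b3,rmD)", "ball_in(b4,rmD)", "free(left)", "robot_in(rmD)"]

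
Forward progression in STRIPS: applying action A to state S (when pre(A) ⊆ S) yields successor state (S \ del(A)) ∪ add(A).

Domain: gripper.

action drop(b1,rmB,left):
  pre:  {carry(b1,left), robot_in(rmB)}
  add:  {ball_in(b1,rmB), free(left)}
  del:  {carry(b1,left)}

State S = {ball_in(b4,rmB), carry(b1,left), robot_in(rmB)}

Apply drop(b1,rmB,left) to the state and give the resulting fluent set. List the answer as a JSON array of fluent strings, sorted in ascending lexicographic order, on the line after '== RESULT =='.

Compute (S \ del) ∪ add:
  pre ⊆ S: {carry(b1,left), robot_in(rmB)} ⊆ S  — applicable
  S \ del = {ball_in(b4,rmB), robot_in(rmB)}
  ∪ add   = {ball_in(b1,rmB), ball_in(b4,rmB), free(left), robot_in(rmB)}

== RESULT ==
["ball_in(b1,rmB)", "ball_in(b4,rmB)", "free(left)", "robot_in(rmB)"]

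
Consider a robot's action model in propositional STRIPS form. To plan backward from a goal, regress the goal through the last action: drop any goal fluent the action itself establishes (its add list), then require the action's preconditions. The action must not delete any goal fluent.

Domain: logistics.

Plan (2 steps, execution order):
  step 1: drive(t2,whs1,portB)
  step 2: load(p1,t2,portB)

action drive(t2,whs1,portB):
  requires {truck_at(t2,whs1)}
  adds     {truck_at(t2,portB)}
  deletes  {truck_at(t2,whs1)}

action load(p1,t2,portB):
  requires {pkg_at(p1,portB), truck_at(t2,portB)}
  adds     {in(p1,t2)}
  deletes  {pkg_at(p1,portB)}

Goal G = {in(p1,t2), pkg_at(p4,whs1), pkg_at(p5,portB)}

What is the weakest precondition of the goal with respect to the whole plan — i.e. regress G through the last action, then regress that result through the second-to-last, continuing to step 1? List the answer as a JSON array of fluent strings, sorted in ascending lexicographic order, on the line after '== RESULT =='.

Regress step by step:
  through step 2 (load(p1,t2,portB)): drop {in(p1,t2)}, keep {pkg_at(p4,whs1), pkg_at(p5,portB)}, require {pkg_at(p1,portB), truck_at(t2,portB)}
    → {pkg_at(p1,portB), pkg_at(p4,whs1), pkg_at(p5,portB), truck_at(t2,portB)}
  through step 1 (drive(t2,whs1,portB)): drop {truck_at(t2,portB)}, keep {pkg_at(p1,portB), pkg_at(p4,whs1), pkg_at(p5,portB)}, require {truck_at(t2,whs1)}
    → {pkg_at(p1,portB), pkg_at(p4,whs1), pkg_at(p5,portB), truck_at(t2,whs1)}

== RESULT ==
["pkg_at(p1,portB)", "pkg_at(p4,whs1)", "pkg_at(p5,portB)", "truck_at(t2,whs1)"]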